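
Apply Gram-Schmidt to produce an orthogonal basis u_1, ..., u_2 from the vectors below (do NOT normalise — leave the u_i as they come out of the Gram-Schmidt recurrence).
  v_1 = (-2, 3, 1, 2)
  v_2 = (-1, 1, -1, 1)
Orthogonal basis:
  u_1 = (-2, 3, 1, 2)
  u_2 = (-1/3, 0, -4/3, 1/3)

Apply the Gram-Schmidt recurrence
  u_1 = v_1
  u_i = v_i − Σ_{j<i} ((v_i · u_j) / (u_j · u_j)) · u_j.

Step by step this gives:
  u_1 = (-2, 3, 1, 2)
  u_2 = (-1/3, 0, -4/3, 1/3)

Orthogonality check:
  u_2 · u_1 = 0 (should be 0)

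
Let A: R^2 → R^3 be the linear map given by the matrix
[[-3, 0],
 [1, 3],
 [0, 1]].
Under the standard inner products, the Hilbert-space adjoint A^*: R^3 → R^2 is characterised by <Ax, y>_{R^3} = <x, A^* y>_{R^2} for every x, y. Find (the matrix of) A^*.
A^* = A^T =
[[-3, 1, 0],
 [0, 3, 1]]

For real matrices with standard dot products, the defining identity <Ax, y> = <x, A^* y> gives (Ax)^T y = x^T (A^*) y, i.e. x^T A^T y = x^T (A^*) y. Since this holds for all x, y, we must have A^* = A^T. Therefore
A^* =
[[-3, 1, 0],
 [0, 3, 1]].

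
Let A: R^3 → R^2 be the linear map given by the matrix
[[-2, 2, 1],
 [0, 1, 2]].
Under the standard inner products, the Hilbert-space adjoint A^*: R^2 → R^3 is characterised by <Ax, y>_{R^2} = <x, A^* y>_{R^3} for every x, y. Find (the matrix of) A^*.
A^* = A^T =
[[-2, 0],
 [2, 1],
 [1, 2]]

For real matrices with standard dot products, the defining identity <Ax, y> = <x, A^* y> gives (Ax)^T y = x^T (A^*) y, i.e. x^T A^T y = x^T (A^*) y. Since this holds for all x, y, we must have A^* = A^T. Therefore
A^* =
[[-2, 0],
 [2, 1],
 [1, 2]].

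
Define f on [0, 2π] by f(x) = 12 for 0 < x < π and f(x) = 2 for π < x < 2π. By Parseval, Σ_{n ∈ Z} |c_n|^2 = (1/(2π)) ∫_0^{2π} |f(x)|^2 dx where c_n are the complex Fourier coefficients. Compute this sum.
Σ |c_n|^2 = 74

Parseval equates the L^2 energy of f (normalised by 1/(2π)) with the ℓ^2 sum of its Fourier coefficients: (1/(2π)) ∫_0^{2π} |f|^2 = Σ |c_n|^2.
Compute the left side: (1/(2π)) [∫_0^π 12^2 dx + ∫_π^{2π} 2^2 dx] = (1/(2π)) · (144π + 4π) = (144 + 4)/2 = 74.
So Σ_{n ∈ Z} |c_n|^2 = 74.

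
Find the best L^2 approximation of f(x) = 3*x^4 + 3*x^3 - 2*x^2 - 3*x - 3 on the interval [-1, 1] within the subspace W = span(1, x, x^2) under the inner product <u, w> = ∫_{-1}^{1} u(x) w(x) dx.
g(x) = 4*x^2/7 - 6*x/5 - 114/35

The best approximation g ∈ W is the orthogonal projection of f onto W. Writing g = a_0 + a_1 x + a_2 x^2, the coefficients solve the normal equations G · a = b where
  G_{ij} = <φ_i, φ_j> and b_i = <f, φ_i>, with φ_0 = 1, φ_1 = x, φ_2 = x^2.
G =
  [2, 0, 2/3]
  [0, 2/3, 0]
  [2/3, 0, 2/5],
b = (-92/15, -4/5, -68/35).
Solving gives a_0 = -114/35, a_1 = -6/5, a_2 = 4/7, so
  g(x) = 4*x^2/7 - 6*x/5 - 114/35.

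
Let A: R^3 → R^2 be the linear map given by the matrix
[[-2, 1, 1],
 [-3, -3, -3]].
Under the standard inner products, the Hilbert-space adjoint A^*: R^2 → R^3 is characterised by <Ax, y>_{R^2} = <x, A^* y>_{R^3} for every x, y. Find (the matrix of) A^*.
A^* = A^T =
[[-2, -3],
 [1, -3],
 [1, -3]]

For real matrices with standard dot products, the defining identity <Ax, y> = <x, A^* y> gives (Ax)^T y = x^T (A^*) y, i.e. x^T A^T y = x^T (A^*) y. Since this holds for all x, y, we must have A^* = A^T. Therefore
A^* =
[[-2, -3],
 [1, -3],
 [1, -3]].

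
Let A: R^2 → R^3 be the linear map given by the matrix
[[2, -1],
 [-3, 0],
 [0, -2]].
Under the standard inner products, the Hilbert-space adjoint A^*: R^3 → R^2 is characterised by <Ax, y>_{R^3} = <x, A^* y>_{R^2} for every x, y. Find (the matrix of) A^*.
A^* = A^T =
[[2, -3, 0],
 [-1, 0, -2]]

For real matrices with standard dot products, the defining identity <Ax, y> = <x, A^* y> gives (Ax)^T y = x^T (A^*) y, i.e. x^T A^T y = x^T (A^*) y. Since this holds for all x, y, we must have A^* = A^T. Therefore
A^* =
[[2, -3, 0],
 [-1, 0, -2]].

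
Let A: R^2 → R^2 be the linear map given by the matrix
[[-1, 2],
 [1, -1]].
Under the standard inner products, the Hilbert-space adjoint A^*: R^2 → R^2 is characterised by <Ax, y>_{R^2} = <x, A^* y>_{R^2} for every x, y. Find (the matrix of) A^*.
A^* = A^T =
[[-1, 1],
 [2, -1]]

For real matrices with standard dot products, the defining identity <Ax, y> = <x, A^* y> gives (Ax)^T y = x^T (A^*) y, i.e. x^T A^T y = x^T (A^*) y. Since this holds for all x, y, we must have A^* = A^T. Therefore
A^* =
[[-1, 1],
 [2, -1]].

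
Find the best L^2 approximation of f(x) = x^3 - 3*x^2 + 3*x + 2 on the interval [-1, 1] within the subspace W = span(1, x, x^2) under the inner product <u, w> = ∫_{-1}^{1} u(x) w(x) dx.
g(x) = -3*x^2 + 18*x/5 + 2

The best approximation g ∈ W is the orthogonal projection of f onto W. Writing g = a_0 + a_1 x + a_2 x^2, the coefficients solve the normal equations G · a = b where
  G_{ij} = <φ_i, φ_j> and b_i = <f, φ_i>, with φ_0 = 1, φ_1 = x, φ_2 = x^2.
G =
  [2, 0, 2/3]
  [0, 2/3, 0]
  [2/3, 0, 2/5],
b = (2, 12/5, 2/15).
Solving gives a_0 = 2, a_1 = 18/5, a_2 = -3, so
  g(x) = -3*x^2 + 18*x/5 + 2.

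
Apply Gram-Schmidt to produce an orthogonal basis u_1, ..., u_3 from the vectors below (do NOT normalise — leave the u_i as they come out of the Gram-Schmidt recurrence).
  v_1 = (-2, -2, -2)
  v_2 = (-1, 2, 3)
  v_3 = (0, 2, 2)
Orthogonal basis:
  u_1 = (-2, -2, -2)
  u_2 = (-7/3, 2/3, 5/3)
  u_3 = (-1/13, 4/13, -3/13)

Apply the Gram-Schmidt recurrence
  u_1 = v_1
  u_i = v_i − Σ_{j<i} ((v_i · u_j) / (u_j · u_j)) · u_j.

Step by step this gives:
  u_1 = (-2, -2, -2)
  u_2 = (-7/3, 2/3, 5/3)
  u_3 = (-1/13, 4/13, -3/13)

Orthogonality check:
  u_2 · u_1 = 0 (should be 0)
  u_3 · u_1 = 0 (should be 0)
  u_3 · u_2 = 0 (should be 0)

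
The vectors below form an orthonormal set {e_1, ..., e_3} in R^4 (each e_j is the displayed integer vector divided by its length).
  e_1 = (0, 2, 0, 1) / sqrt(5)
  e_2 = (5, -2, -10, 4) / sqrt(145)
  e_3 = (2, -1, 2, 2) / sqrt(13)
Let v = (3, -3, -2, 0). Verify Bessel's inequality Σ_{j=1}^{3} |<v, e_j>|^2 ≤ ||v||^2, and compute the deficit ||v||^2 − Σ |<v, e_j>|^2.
Σ |<v, e_j>|^2 = 7810/377; ||v||^2 = 22; deficit = 484/377

Write each e_j = u_j / sqrt(<u_j, u_j>) where u_j is the displayed integer vector. Then <v, e_j> = <v, u_j> / sqrt(<u_j, u_j>), so |<v, e_j>|^2 = <v, u_j>^2 / <u_j, u_j>.
Coefficients: <v, e_1> = -6/sqrt(5), <v, e_2> = 41/sqrt(145), <v, e_3> = 5/sqrt(13).
Square and sum: Σ |<v, e_j>|^2 = 7810/377.
Compute ||v||^2 = v·v = 22.
Deficit = 22 − 7810/377 = 484/377 ≥ 0, confirming Bessel's inequality. (The deficit equals ||v − Σ <v,e_j> e_j||^2, the squared distance from v to span{e_j}.)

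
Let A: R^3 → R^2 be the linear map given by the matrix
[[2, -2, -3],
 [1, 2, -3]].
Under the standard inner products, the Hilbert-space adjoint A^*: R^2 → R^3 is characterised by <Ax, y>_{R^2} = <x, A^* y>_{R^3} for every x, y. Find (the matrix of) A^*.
A^* = A^T =
[[2, 1],
 [-2, 2],
 [-3, -3]]

For real matrices with standard dot products, the defining identity <Ax, y> = <x, A^* y> gives (Ax)^T y = x^T (A^*) y, i.e. x^T A^T y = x^T (A^*) y. Since this holds for all x, y, we must have A^* = A^T. Therefore
A^* =
[[2, 1],
 [-2, 2],
 [-3, -3]].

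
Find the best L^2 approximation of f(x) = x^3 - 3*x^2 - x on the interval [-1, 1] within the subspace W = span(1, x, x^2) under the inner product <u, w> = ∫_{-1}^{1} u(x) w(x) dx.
g(x) = -3*x^2 - 2*x/5

The best approximation g ∈ W is the orthogonal projection of f onto W. Writing g = a_0 + a_1 x + a_2 x^2, the coefficients solve the normal equations G · a = b where
  G_{ij} = <φ_i, φ_j> and b_i = <f, φ_i>, with φ_0 = 1, φ_1 = x, φ_2 = x^2.
G =
  [2, 0, 2/3]
  [0, 2/3, 0]
  [2/3, 0, 2/5],
b = (-2, -4/15, -6/5).
Solving gives a_0 = 0, a_1 = -2/5, a_2 = -3, so
  g(x) = -3*x^2 - 2*x/5.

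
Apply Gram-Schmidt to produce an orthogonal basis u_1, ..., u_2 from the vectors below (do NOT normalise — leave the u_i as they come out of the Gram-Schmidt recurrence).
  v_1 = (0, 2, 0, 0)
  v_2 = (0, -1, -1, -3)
Orthogonal basis:
  u_1 = (0, 2, 0, 0)
  u_2 = (0, 0, -1, -3)

Apply the Gram-Schmidt recurrence
  u_1 = v_1
  u_i = v_i − Σ_{j<i} ((v_i · u_j) / (u_j · u_j)) · u_j.

Step by step this gives:
  u_1 = (0, 2, 0, 0)
  u_2 = (0, 0, -1, -3)

Orthogonality check:
  u_2 · u_1 = 0 (should be 0)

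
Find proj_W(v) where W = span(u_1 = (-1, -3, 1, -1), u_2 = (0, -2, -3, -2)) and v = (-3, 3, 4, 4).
proj_W(v) = (-28/179, 480/179, 874/179, 536/179)

Set up U = [u_1 | ... | u_2] ∈ R^(4×2). The projector onto W = col(U) is P = U (U^T U)^(-1) U^T.
Compute U^T U =
  [12, 5]
  [5, 17],
and U^T v = (-6, -26).
Solve U^T U · c = U^T v for the coefficients: c = (28/179, -282/179). The projection is proj_W(v) = U c.
Check: (v - proj_W(v)) · u_1 = 0  (should be 0).
Check: (v - proj_W(v)) · u_2 = 0  (should be 0).
Result: proj_W(v) = (-28/179, 480/179, 874/179, 536/179).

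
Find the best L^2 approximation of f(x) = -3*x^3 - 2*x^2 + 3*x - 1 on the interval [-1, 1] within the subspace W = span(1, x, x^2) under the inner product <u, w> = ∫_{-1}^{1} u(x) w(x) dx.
g(x) = -2*x^2 + 6*x/5 - 1

The best approximation g ∈ W is the orthogonal projection of f onto W. Writing g = a_0 + a_1 x + a_2 x^2, the coefficients solve the normal equations G · a = b where
  G_{ij} = <φ_i, φ_j> and b_i = <f, φ_i>, with φ_0 = 1, φ_1 = x, φ_2 = x^2.
G =
  [2, 0, 2/3]
  [0, 2/3, 0]
  [2/3, 0, 2/5],
b = (-10/3, 4/5, -22/15).
Solving gives a_0 = -1, a_1 = 6/5, a_2 = -2, so
  g(x) = -2*x^2 + 6*x/5 - 1.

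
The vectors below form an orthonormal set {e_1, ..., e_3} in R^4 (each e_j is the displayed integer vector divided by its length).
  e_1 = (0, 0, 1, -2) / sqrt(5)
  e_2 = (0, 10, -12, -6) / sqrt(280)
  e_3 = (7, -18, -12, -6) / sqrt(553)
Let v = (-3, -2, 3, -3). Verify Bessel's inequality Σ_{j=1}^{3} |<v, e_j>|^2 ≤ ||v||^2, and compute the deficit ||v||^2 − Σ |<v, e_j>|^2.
Σ |<v, e_j>|^2 = 3377/158; ||v||^2 = 31; deficit = 1521/158

Write each e_j = u_j / sqrt(<u_j, u_j>) where u_j is the displayed integer vector. Then <v, e_j> = <v, u_j> / sqrt(<u_j, u_j>), so |<v, e_j>|^2 = <v, u_j>^2 / <u_j, u_j>.
Coefficients: <v, e_1> = 9/sqrt(5), <v, e_2> = -38/sqrt(280), <v, e_3> = -3/sqrt(553).
Square and sum: Σ |<v, e_j>|^2 = 3377/158.
Compute ||v||^2 = v·v = 31.
Deficit = 31 − 3377/158 = 1521/158 ≥ 0, confirming Bessel's inequality. (The deficit equals ||v − Σ <v,e_j> e_j||^2, the squared distance from v to span{e_j}.)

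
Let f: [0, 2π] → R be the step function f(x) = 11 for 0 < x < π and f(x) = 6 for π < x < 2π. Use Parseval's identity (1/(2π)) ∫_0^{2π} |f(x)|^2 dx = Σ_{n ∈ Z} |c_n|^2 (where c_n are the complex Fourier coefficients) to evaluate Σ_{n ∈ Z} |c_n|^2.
Σ |c_n|^2 = 157/2

Parseval equates the L^2 energy of f (normalised by 1/(2π)) with the ℓ^2 sum of its Fourier coefficients: (1/(2π)) ∫_0^{2π} |f|^2 = Σ |c_n|^2.
Compute the left side: (1/(2π)) [∫_0^π 11^2 dx + ∫_π^{2π} 6^2 dx] = (1/(2π)) · (121π + 36π) = (121 + 36)/2 = 157/2.
So Σ_{n ∈ Z} |c_n|^2 = 157/2.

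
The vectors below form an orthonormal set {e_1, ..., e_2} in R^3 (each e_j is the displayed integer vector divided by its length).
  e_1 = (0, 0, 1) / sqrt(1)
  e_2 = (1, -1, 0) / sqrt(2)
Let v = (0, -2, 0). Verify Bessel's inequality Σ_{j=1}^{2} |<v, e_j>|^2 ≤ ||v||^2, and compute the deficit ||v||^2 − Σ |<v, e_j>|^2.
Σ |<v, e_j>|^2 = 2; ||v||^2 = 4; deficit = 2

Write each e_j = u_j / sqrt(<u_j, u_j>) where u_j is the displayed integer vector. Then <v, e_j> = <v, u_j> / sqrt(<u_j, u_j>), so |<v, e_j>|^2 = <v, u_j>^2 / <u_j, u_j>.
Coefficients: <v, e_1> = 0/sqrt(1), <v, e_2> = 2/sqrt(2).
Square and sum: Σ |<v, e_j>|^2 = 2.
Compute ||v||^2 = v·v = 4.
Deficit = 4 − 2 = 2 ≥ 0, confirming Bessel's inequality. (The deficit equals ||v − Σ <v,e_j> e_j||^2, the squared distance from v to span{e_j}.)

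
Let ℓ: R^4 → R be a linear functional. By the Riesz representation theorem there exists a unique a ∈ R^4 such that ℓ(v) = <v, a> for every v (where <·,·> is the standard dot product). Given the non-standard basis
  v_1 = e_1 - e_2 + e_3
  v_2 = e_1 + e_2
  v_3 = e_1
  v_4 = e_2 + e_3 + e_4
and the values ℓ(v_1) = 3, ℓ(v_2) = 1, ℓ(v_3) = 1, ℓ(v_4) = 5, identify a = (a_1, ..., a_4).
a = (1, 0, 2, 3)

Write a = (a_1, ..., a_4) in the standard basis. For each basis vector v_i, ℓ(v_i) = <v_i, a> is a linear equation in the a_j's. Collect the n equations into a matrix system V a = ℓ, where row i of V is v_i (expressed in the standard basis). Since V is invertible (lower-triangular with 1s on the diagonal, up to permutation), solve by back-substitution:
  V =
[[1, -1, 1, 0],
 [1, 1, 0, 0],
 [1, 0, 0, 0],
 [0, 1, 1, 1]]
  V a = (3, 1, 1, 5)
Solving gives a = (1, 0, 2, 3).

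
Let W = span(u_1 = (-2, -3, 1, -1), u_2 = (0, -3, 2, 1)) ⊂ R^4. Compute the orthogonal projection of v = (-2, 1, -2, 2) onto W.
proj_W(v) = (-8/55, 111/110, -41/55, -53/110)

Set up U = [u_1 | ... | u_2] ∈ R^(4×2). The projector onto W = col(U) is P = U (U^T U)^(-1) U^T.
Compute U^T U =
  [15, 10]
  [10, 14],
and U^T v = (-3, -5).
Solve U^T U · c = U^T v for the coefficients: c = (4/55, -9/22). The projection is proj_W(v) = U c.
Check: (v - proj_W(v)) · u_1 = 0  (should be 0).
Check: (v - proj_W(v)) · u_2 = 0  (should be 0).
Result: proj_W(v) = (-8/55, 111/110, -41/55, -53/110).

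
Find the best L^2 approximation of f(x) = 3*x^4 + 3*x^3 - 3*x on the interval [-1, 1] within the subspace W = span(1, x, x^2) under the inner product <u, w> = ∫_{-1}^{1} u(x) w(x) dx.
g(x) = 18*x^2/7 - 6*x/5 - 9/35

The best approximation g ∈ W is the orthogonal projection of f onto W. Writing g = a_0 + a_1 x + a_2 x^2, the coefficients solve the normal equations G · a = b where
  G_{ij} = <φ_i, φ_j> and b_i = <f, φ_i>, with φ_0 = 1, φ_1 = x, φ_2 = x^2.
G =
  [2, 0, 2/3]
  [0, 2/3, 0]
  [2/3, 0, 2/5],
b = (6/5, -4/5, 6/7).
Solving gives a_0 = -9/35, a_1 = -6/5, a_2 = 18/7, so
  g(x) = 18*x^2/7 - 6*x/5 - 9/35.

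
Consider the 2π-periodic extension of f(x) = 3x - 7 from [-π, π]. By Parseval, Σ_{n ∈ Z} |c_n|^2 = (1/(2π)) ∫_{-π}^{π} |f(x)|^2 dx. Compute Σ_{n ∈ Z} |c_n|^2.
Σ |c_n|^2 = 3π^2 + 49

Expand and integrate term by term over [-π, π]:
  ∫ (3x)^2 dx = 9·(2π^3/3); ∫ 2·3·(-7)·x dx = 0 (odd integrand); ∫ (-7)^2 dx = 49·2π.
So (1/(2π)) ∫_{-π}^{π} (3x - 7)^2 dx = 9π^2/3 + 49 = 3π^2 + 49.
Parseval ⇒ Σ |c_n|^2 = 3π^2 + 49.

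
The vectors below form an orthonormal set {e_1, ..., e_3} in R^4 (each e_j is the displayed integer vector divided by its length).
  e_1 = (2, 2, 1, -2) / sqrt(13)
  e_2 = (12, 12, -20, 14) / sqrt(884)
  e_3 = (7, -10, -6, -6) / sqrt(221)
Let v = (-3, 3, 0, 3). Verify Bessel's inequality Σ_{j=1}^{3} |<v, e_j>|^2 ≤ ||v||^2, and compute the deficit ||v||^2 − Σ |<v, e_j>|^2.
Σ |<v, e_j>|^2 = 342/13; ||v||^2 = 27; deficit = 9/13

Write each e_j = u_j / sqrt(<u_j, u_j>) where u_j is the displayed integer vector. Then <v, e_j> = <v, u_j> / sqrt(<u_j, u_j>), so |<v, e_j>|^2 = <v, u_j>^2 / <u_j, u_j>.
Coefficients: <v, e_1> = -6/sqrt(13), <v, e_2> = 42/sqrt(884), <v, e_3> = -69/sqrt(221).
Square and sum: Σ |<v, e_j>|^2 = 342/13.
Compute ||v||^2 = v·v = 27.
Deficit = 27 − 342/13 = 9/13 ≥ 0, confirming Bessel's inequality. (The deficit equals ||v − Σ <v,e_j> e_j||^2, the squared distance from v to span{e_j}.)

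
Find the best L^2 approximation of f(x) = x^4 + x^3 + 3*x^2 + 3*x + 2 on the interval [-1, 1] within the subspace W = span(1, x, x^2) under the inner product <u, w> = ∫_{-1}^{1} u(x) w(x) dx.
g(x) = 27*x^2/7 + 18*x/5 + 67/35

The best approximation g ∈ W is the orthogonal projection of f onto W. Writing g = a_0 + a_1 x + a_2 x^2, the coefficients solve the normal equations G · a = b where
  G_{ij} = <φ_i, φ_j> and b_i = <f, φ_i>, with φ_0 = 1, φ_1 = x, φ_2 = x^2.
G =
  [2, 0, 2/3]
  [0, 2/3, 0]
  [2/3, 0, 2/5],
b = (32/5, 12/5, 296/105).
Solving gives a_0 = 67/35, a_1 = 18/5, a_2 = 27/7, so
  g(x) = 27*x^2/7 + 18*x/5 + 67/35.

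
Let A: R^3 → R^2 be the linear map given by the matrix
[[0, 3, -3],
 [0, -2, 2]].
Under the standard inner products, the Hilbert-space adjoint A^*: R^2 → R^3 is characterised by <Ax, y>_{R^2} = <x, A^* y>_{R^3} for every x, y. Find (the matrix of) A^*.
A^* = A^T =
[[0, 0],
 [3, -2],
 [-3, 2]]

For real matrices with standard dot products, the defining identity <Ax, y> = <x, A^* y> gives (Ax)^T y = x^T (A^*) y, i.e. x^T A^T y = x^T (A^*) y. Since this holds for all x, y, we must have A^* = A^T. Therefore
A^* =
[[0, 0],
 [3, -2],
 [-3, 2]].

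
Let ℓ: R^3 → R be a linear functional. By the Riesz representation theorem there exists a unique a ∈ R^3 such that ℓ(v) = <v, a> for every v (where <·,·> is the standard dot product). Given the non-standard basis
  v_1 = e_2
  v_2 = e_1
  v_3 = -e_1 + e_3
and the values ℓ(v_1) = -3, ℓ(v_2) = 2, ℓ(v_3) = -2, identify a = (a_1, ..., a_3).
a = (2, -3, 0)

Write a = (a_1, ..., a_3) in the standard basis. For each basis vector v_i, ℓ(v_i) = <v_i, a> is a linear equation in the a_j's. Collect the n equations into a matrix system V a = ℓ, where row i of V is v_i (expressed in the standard basis). Since V is invertible (lower-triangular with 1s on the diagonal, up to permutation), solve by back-substitution:
  V =
[[0, 1, 0],
 [1, 0, 0],
 [-1, 0, 1]]
  V a = (-3, 2, -2)
Solving gives a = (2, -3, 0).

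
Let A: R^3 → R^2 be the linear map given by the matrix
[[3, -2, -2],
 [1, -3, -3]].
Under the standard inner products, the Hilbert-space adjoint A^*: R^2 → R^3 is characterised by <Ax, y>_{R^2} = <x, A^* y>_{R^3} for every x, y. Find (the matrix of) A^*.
A^* = A^T =
[[3, 1],
 [-2, -3],
 [-2, -3]]

For real matrices with standard dot products, the defining identity <Ax, y> = <x, A^* y> gives (Ax)^T y = x^T (A^*) y, i.e. x^T A^T y = x^T (A^*) y. Since this holds for all x, y, we must have A^* = A^T. Therefore
A^* =
[[3, 1],
 [-2, -3],
 [-2, -3]].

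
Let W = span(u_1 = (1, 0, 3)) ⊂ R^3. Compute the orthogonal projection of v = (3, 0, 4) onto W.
proj_W(v) = (3/2, 0, 9/2)

Set up U = [u_1 | ... | u_1] ∈ R^(3×1). The projector onto W = col(U) is P = U (U^T U)^(-1) U^T.
Compute U^T U =
  [10],
and U^T v = (15).
Solve U^T U · c = U^T v for the coefficients: c = (3/2). The projection is proj_W(v) = U c.
Check: (v - proj_W(v)) · u_1 = 0  (should be 0).
Result: proj_W(v) = (3/2, 0, 9/2).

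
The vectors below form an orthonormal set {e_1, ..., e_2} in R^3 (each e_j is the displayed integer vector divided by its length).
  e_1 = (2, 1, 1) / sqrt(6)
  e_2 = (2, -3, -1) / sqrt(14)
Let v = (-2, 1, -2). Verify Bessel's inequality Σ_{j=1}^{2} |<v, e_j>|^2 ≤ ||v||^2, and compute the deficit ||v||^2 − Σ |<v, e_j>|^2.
Σ |<v, e_j>|^2 = 125/21; ||v||^2 = 9; deficit = 64/21

Write each e_j = u_j / sqrt(<u_j, u_j>) where u_j is the displayed integer vector. Then <v, e_j> = <v, u_j> / sqrt(<u_j, u_j>), so |<v, e_j>|^2 = <v, u_j>^2 / <u_j, u_j>.
Coefficients: <v, e_1> = -5/sqrt(6), <v, e_2> = -5/sqrt(14).
Square and sum: Σ |<v, e_j>|^2 = 125/21.
Compute ||v||^2 = v·v = 9.
Deficit = 9 − 125/21 = 64/21 ≥ 0, confirming Bessel's inequality. (The deficit equals ||v − Σ <v,e_j> e_j||^2, the squared distance from v to span{e_j}.)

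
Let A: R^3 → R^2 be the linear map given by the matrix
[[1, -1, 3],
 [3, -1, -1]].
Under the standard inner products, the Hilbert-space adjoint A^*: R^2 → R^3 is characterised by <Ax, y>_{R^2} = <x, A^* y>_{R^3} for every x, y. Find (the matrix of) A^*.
A^* = A^T =
[[1, 3],
 [-1, -1],
 [3, -1]]

For real matrices with standard dot products, the defining identity <Ax, y> = <x, A^* y> gives (Ax)^T y = x^T (A^*) y, i.e. x^T A^T y = x^T (A^*) y. Since this holds for all x, y, we must have A^* = A^T. Therefore
A^* =
[[1, 3],
 [-1, -1],
 [3, -1]].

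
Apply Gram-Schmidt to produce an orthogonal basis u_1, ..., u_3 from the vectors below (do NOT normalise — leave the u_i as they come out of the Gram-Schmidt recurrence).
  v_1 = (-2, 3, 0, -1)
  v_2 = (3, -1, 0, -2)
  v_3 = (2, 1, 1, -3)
Orthogonal basis:
  u_1 = (-2, 3, 0, -1)
  u_2 = (2, 1/2, 0, -5/2)
  u_3 = (0, 0, 1, 0)

Apply the Gram-Schmidt recurrence
  u_1 = v_1
  u_i = v_i − Σ_{j<i} ((v_i · u_j) / (u_j · u_j)) · u_j.

Step by step this gives:
  u_1 = (-2, 3, 0, -1)
  u_2 = (2, 1/2, 0, -5/2)
  u_3 = (0, 0, 1, 0)

Orthogonality check:
  u_2 · u_1 = 0 (should be 0)
  u_3 · u_1 = 0 (should be 0)
  u_3 · u_2 = 0 (should be 0)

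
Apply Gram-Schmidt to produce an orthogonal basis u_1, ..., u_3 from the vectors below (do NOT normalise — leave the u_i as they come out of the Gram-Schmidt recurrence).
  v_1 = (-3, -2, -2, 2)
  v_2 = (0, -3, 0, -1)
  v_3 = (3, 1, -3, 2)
Orthogonal basis:
  u_1 = (-3, -2, -2, 2)
  u_2 = (4/7, -55/21, 8/21, -29/21)
  u_3 = (306/97, -89/194, -281/97, 267/194)

Apply the Gram-Schmidt recurrence
  u_1 = v_1
  u_i = v_i − Σ_{j<i} ((v_i · u_j) / (u_j · u_j)) · u_j.

Step by step this gives:
  u_1 = (-3, -2, -2, 2)
  u_2 = (4/7, -55/21, 8/21, -29/21)
  u_3 = (306/97, -89/194, -281/97, 267/194)

Orthogonality check:
  u_2 · u_1 = 0 (should be 0)
  u_3 · u_1 = 0 (should be 0)
  u_3 · u_2 = 0 (should be 0)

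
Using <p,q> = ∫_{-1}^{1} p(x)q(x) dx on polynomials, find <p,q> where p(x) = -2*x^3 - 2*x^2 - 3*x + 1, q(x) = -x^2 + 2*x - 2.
<p,q> = -34/5

Expand the product: p(x)·q(x) = 2*x^5 - 2*x^4 + 3*x^3 - 3*x^2 + 8*x - 2.
∫_{-1}^{1} of each monomial x^k gives [2/(k+1) if k even, 0 if k odd]. Integrating term-by-term (or equivalently evaluating the antiderivative F(x) = x^6/3 - 2*x^5/5 + 3*x^4/4 - x^3 + 4*x^2 - 2*x at the endpoints):
  F(1) − F(−1) = 101/60 − (509/60) = -34/5.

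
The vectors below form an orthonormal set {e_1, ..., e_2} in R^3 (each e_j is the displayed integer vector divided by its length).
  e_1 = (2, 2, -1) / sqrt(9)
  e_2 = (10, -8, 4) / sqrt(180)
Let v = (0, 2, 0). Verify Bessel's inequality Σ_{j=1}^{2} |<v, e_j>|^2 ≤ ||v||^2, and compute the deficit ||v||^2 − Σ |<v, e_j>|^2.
Σ |<v, e_j>|^2 = 16/5; ||v||^2 = 4; deficit = 4/5

Write each e_j = u_j / sqrt(<u_j, u_j>) where u_j is the displayed integer vector. Then <v, e_j> = <v, u_j> / sqrt(<u_j, u_j>), so |<v, e_j>|^2 = <v, u_j>^2 / <u_j, u_j>.
Coefficients: <v, e_1> = 4/sqrt(9), <v, e_2> = -16/sqrt(180).
Square and sum: Σ |<v, e_j>|^2 = 16/5.
Compute ||v||^2 = v·v = 4.
Deficit = 4 − 16/5 = 4/5 ≥ 0, confirming Bessel's inequality. (The deficit equals ||v − Σ <v,e_j> e_j||^2, the squared distance from v to span{e_j}.)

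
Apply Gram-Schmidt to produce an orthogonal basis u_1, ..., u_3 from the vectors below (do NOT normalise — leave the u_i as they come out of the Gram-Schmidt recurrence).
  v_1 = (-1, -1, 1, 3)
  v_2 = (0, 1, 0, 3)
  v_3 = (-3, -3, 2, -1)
Orthogonal basis:
  u_1 = (-1, -1, 1, 3)
  u_2 = (2/3, 5/3, -2/3, 1)
  u_3 = (-5/4, 3/4, 1/4, -1/4)

Apply the Gram-Schmidt recurrence
  u_1 = v_1
  u_i = v_i − Σ_{j<i} ((v_i · u_j) / (u_j · u_j)) · u_j.

Step by step this gives:
  u_1 = (-1, -1, 1, 3)
  u_2 = (2/3, 5/3, -2/3, 1)
  u_3 = (-5/4, 3/4, 1/4, -1/4)

Orthogonality check:
  u_2 · u_1 = 0 (should be 0)
  u_3 · u_1 = 0 (should be 0)
  u_3 · u_2 = 0 (should be 0)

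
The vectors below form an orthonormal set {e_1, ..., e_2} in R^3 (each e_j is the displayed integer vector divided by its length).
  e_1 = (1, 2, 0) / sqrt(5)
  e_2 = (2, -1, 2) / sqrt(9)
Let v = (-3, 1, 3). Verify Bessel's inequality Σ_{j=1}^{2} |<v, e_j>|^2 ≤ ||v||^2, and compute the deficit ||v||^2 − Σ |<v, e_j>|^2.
Σ |<v, e_j>|^2 = 14/45; ||v||^2 = 19; deficit = 841/45

Write each e_j = u_j / sqrt(<u_j, u_j>) where u_j is the displayed integer vector. Then <v, e_j> = <v, u_j> / sqrt(<u_j, u_j>), so |<v, e_j>|^2 = <v, u_j>^2 / <u_j, u_j>.
Coefficients: <v, e_1> = -1/sqrt(5), <v, e_2> = -1/sqrt(9).
Square and sum: Σ |<v, e_j>|^2 = 14/45.
Compute ||v||^2 = v·v = 19.
Deficit = 19 − 14/45 = 841/45 ≥ 0, confirming Bessel's inequality. (The deficit equals ||v − Σ <v,e_j> e_j||^2, the squared distance from v to span{e_j}.)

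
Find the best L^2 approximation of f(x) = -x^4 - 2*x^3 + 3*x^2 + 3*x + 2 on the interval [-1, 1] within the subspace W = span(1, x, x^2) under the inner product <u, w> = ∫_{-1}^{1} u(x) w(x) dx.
g(x) = 15*x^2/7 + 9*x/5 + 73/35

The best approximation g ∈ W is the orthogonal projection of f onto W. Writing g = a_0 + a_1 x + a_2 x^2, the coefficients solve the normal equations G · a = b where
  G_{ij} = <φ_i, φ_j> and b_i = <f, φ_i>, with φ_0 = 1, φ_1 = x, φ_2 = x^2.
G =
  [2, 0, 2/3]
  [0, 2/3, 0]
  [2/3, 0, 2/5],
b = (28/5, 6/5, 236/105).
Solving gives a_0 = 73/35, a_1 = 9/5, a_2 = 15/7, so
  g(x) = 15*x^2/7 + 9*x/5 + 73/35.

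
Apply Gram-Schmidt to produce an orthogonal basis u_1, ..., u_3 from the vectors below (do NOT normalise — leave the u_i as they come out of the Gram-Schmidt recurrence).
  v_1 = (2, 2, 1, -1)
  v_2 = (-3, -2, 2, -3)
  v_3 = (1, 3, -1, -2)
Orthogonal basis:
  u_1 = (2, 2, 1, -1)
  u_2 = (-2, -1, 5/2, -7/2)
  u_3 = (-198/235, 277/235, -434/235, -276/235)

Apply the Gram-Schmidt recurrence
  u_1 = v_1
  u_i = v_i − Σ_{j<i} ((v_i · u_j) / (u_j · u_j)) · u_j.

Step by step this gives:
  u_1 = (2, 2, 1, -1)
  u_2 = (-2, -1, 5/2, -7/2)
  u_3 = (-198/235, 277/235, -434/235, -276/235)

Orthogonality check:
  u_2 · u_1 = 0 (should be 0)
  u_3 · u_1 = 0 (should be 0)
  u_3 · u_2 = 0 (should be 0)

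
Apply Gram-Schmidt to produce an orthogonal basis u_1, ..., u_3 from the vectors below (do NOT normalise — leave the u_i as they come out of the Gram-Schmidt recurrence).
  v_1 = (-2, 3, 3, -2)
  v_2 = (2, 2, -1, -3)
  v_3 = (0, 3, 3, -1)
Orthogonal basis:
  u_1 = (-2, 3, 3, -2)
  u_2 = (31/13, 37/26, -41/26, -34/13)
  u_3 = (548/443, 227/443, 395/443, 385/443)

Apply the Gram-Schmidt recurrence
  u_1 = v_1
  u_i = v_i − Σ_{j<i} ((v_i · u_j) / (u_j · u_j)) · u_j.

Step by step this gives:
  u_1 = (-2, 3, 3, -2)
  u_2 = (31/13, 37/26, -41/26, -34/13)
  u_3 = (548/443, 227/443, 395/443, 385/443)

Orthogonality check:
  u_2 · u_1 = 0 (should be 0)
  u_3 · u_1 = 0 (should be 0)
  u_3 · u_2 = 0 (should be 0)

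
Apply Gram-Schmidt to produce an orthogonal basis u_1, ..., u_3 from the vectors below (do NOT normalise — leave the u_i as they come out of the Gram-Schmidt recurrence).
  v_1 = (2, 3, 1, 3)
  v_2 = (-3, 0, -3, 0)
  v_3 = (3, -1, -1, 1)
Orthogonal basis:
  u_1 = (2, 3, 1, 3)
  u_2 = (-51/23, 27/23, -60/23, 27/23)
  u_3 = (72/37, -49/37, -72/37, 25/37)

Apply the Gram-Schmidt recurrence
  u_1 = v_1
  u_i = v_i − Σ_{j<i} ((v_i · u_j) / (u_j · u_j)) · u_j.

Step by step this gives:
  u_1 = (2, 3, 1, 3)
  u_2 = (-51/23, 27/23, -60/23, 27/23)
  u_3 = (72/37, -49/37, -72/37, 25/37)

Orthogonality check:
  u_2 · u_1 = 0 (should be 0)
  u_3 · u_1 = 0 (should be 0)
  u_3 · u_2 = 0 (should be 0)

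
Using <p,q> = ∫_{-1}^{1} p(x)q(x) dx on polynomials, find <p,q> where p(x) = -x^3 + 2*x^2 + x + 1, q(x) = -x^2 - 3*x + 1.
<p,q> = 16/15

Expand the product: p(x)·q(x) = x^5 + x^4 - 8*x^3 - 2*x^2 - 2*x + 1.
∫_{-1}^{1} of each monomial x^k gives [2/(k+1) if k even, 0 if k odd]. Integrating term-by-term (or equivalently evaluating the antiderivative F(x) = x^6/6 + x^5/5 - 2*x^4 - 2*x^3/3 - x^2 + x at the endpoints):
  F(1) − F(−1) = -23/10 − (-101/30) = 16/15.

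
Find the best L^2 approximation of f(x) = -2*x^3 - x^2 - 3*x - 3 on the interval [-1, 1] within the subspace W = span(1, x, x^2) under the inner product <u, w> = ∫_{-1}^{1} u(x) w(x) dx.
g(x) = -x^2 - 21*x/5 - 3

The best approximation g ∈ W is the orthogonal projection of f onto W. Writing g = a_0 + a_1 x + a_2 x^2, the coefficients solve the normal equations G · a = b where
  G_{ij} = <φ_i, φ_j> and b_i = <f, φ_i>, with φ_0 = 1, φ_1 = x, φ_2 = x^2.
G =
  [2, 0, 2/3]
  [0, 2/3, 0]
  [2/3, 0, 2/5],
b = (-20/3, -14/5, -12/5).
Solving gives a_0 = -3, a_1 = -21/5, a_2 = -1, so
  g(x) = -x^2 - 21*x/5 - 3.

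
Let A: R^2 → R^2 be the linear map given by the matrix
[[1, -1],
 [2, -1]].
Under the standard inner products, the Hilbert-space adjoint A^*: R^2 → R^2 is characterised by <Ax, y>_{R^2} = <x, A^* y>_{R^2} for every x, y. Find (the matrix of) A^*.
A^* = A^T =
[[1, 2],
 [-1, -1]]

For real matrices with standard dot products, the defining identity <Ax, y> = <x, A^* y> gives (Ax)^T y = x^T (A^*) y, i.e. x^T A^T y = x^T (A^*) y. Since this holds for all x, y, we must have A^* = A^T. Therefore
A^* =
[[1, 2],
 [-1, -1]].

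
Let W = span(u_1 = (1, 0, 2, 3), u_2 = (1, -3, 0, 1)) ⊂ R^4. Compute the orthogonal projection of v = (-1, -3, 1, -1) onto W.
proj_W(v) = (28/69, -53/23, -50/69, -22/69)

Set up U = [u_1 | ... | u_2] ∈ R^(4×2). The projector onto W = col(U) is P = U (U^T U)^(-1) U^T.
Compute U^T U =
  [14, 4]
  [4, 11],
and U^T v = (-2, 7).
Solve U^T U · c = U^T v for the coefficients: c = (-25/69, 53/69). The projection is proj_W(v) = U c.
Check: (v - proj_W(v)) · u_1 = 0  (should be 0).
Check: (v - proj_W(v)) · u_2 = 0  (should be 0).
Result: proj_W(v) = (28/69, -53/23, -50/69, -22/69).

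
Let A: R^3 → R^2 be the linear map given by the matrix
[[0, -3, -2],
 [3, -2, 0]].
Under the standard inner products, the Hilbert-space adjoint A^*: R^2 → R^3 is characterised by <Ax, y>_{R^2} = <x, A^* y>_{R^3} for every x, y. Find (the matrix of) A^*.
A^* = A^T =
[[0, 3],
 [-3, -2],
 [-2, 0]]

For real matrices with standard dot products, the defining identity <Ax, y> = <x, A^* y> gives (Ax)^T y = x^T (A^*) y, i.e. x^T A^T y = x^T (A^*) y. Since this holds for all x, y, we must have A^* = A^T. Therefore
A^* =
[[0, 3],
 [-3, -2],
 [-2, 0]].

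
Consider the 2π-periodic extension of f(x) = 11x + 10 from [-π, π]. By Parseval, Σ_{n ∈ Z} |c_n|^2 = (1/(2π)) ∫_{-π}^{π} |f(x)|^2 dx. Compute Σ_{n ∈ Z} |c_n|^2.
Σ |c_n|^2 = 121π^2/3 + 100

Expand and integrate term by term over [-π, π]:
  ∫ (11x)^2 dx = 121·(2π^3/3); ∫ 2·11·(10)·x dx = 0 (odd integrand); ∫ 10^2 dx = 100·2π.
So (1/(2π)) ∫_{-π}^{π} (11x + 10)^2 dx = 121π^2/3 + 100 = 121π^2/3 + 100.
Parseval ⇒ Σ |c_n|^2 = 121π^2/3 + 100.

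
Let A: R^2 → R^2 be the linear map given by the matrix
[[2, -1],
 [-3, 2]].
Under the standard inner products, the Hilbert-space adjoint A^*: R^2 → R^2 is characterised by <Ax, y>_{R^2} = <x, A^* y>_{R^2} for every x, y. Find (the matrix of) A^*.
A^* = A^T =
[[2, -3],
 [-1, 2]]

For real matrices with standard dot products, the defining identity <Ax, y> = <x, A^* y> gives (Ax)^T y = x^T (A^*) y, i.e. x^T A^T y = x^T (A^*) y. Since this holds for all x, y, we must have A^* = A^T. Therefore
A^* =
[[2, -3],
 [-1, 2]].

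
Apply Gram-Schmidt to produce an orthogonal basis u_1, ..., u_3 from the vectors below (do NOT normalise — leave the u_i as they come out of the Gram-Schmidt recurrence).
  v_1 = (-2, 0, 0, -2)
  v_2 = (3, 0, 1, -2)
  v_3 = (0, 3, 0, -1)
Orthogonal basis:
  u_1 = (-2, 0, 0, -2)
  u_2 = (5/2, 0, 1, -5/2)
  u_3 = (1/27, 3, -5/27, -1/27)

Apply the Gram-Schmidt recurrence
  u_1 = v_1
  u_i = v_i − Σ_{j<i} ((v_i · u_j) / (u_j · u_j)) · u_j.

Step by step this gives:
  u_1 = (-2, 0, 0, -2)
  u_2 = (5/2, 0, 1, -5/2)
  u_3 = (1/27, 3, -5/27, -1/27)

Orthogonality check:
  u_2 · u_1 = 0 (should be 0)
  u_3 · u_1 = 0 (should be 0)
  u_3 · u_2 = 0 (should be 0)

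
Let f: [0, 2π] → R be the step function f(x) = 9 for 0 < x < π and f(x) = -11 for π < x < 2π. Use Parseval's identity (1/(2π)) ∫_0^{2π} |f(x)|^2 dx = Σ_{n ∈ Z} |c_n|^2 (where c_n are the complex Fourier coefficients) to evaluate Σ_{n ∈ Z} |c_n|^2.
Σ |c_n|^2 = 101

Parseval equates the L^2 energy of f (normalised by 1/(2π)) with the ℓ^2 sum of its Fourier coefficients: (1/(2π)) ∫_0^{2π} |f|^2 = Σ |c_n|^2.
Compute the left side: (1/(2π)) [∫_0^π 9^2 dx + ∫_π^{2π} (-11)^2 dx] = (1/(2π)) · (81π + 121π) = (81 + 121)/2 = 101.
So Σ_{n ∈ Z} |c_n|^2 = 101.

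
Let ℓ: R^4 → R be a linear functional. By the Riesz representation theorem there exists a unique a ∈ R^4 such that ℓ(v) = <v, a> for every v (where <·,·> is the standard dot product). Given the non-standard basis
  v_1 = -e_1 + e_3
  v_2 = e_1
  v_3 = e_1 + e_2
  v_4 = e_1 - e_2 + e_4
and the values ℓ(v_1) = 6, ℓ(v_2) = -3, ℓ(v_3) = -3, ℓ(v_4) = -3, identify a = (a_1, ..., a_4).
a = (-3, 0, 3, 0)

Write a = (a_1, ..., a_4) in the standard basis. For each basis vector v_i, ℓ(v_i) = <v_i, a> is a linear equation in the a_j's. Collect the n equations into a matrix system V a = ℓ, where row i of V is v_i (expressed in the standard basis). Since V is invertible (lower-triangular with 1s on the diagonal, up to permutation), solve by back-substitution:
  V =
[[-1, 0, 1, 0],
 [1, 0, 0, 0],
 [1, 1, 0, 0],
 [1, -1, 0, 1]]
  V a = (6, -3, -3, -3)
Solving gives a = (-3, 0, 3, 0).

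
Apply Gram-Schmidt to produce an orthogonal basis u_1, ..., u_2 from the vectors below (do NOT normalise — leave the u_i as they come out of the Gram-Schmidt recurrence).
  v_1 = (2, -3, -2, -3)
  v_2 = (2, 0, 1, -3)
Orthogonal basis:
  u_1 = (2, -3, -2, -3)
  u_2 = (15/13, 33/26, 24/13, -45/26)

Apply the Gram-Schmidt recurrence
  u_1 = v_1
  u_i = v_i − Σ_{j<i} ((v_i · u_j) / (u_j · u_j)) · u_j.

Step by step this gives:
  u_1 = (2, -3, -2, -3)
  u_2 = (15/13, 33/26, 24/13, -45/26)

Orthogonality check:
  u_2 · u_1 = 0 (should be 0)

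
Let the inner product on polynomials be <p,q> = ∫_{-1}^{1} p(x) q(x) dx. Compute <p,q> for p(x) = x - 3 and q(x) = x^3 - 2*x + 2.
<p,q> = -194/15

Expand the product: p(x)·q(x) = x^4 - 3*x^3 - 2*x^2 + 8*x - 6.
∫_{-1}^{1} of each monomial x^k gives [2/(k+1) if k even, 0 if k odd]. Integrating term-by-term (or equivalently evaluating the antiderivative F(x) = x^5/5 - 3*x^4/4 - 2*x^3/3 + 4*x^2 - 6*x at the endpoints):
  F(1) − F(−1) = -193/60 − (583/60) = -194/15.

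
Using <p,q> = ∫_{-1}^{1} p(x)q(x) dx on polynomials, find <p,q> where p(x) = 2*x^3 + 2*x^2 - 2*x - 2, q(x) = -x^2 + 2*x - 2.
<p,q> = 24/5

Expand the product: p(x)·q(x) = -2*x^5 + 2*x^4 + 2*x^3 - 6*x^2 + 4.
∫_{-1}^{1} of each monomial x^k gives [2/(k+1) if k even, 0 if k odd]. Integrating term-by-term (or equivalently evaluating the antiderivative F(x) = -x^6/3 + 2*x^5/5 + x^4/2 - 2*x^3 + 4*x at the endpoints):
  F(1) − F(−1) = 77/30 − (-67/30) = 24/5.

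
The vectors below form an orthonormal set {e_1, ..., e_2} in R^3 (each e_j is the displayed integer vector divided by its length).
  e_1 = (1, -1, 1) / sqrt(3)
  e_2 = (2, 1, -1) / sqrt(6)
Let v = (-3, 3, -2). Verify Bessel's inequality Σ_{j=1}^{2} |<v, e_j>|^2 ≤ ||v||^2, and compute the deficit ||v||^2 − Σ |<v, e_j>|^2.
Σ |<v, e_j>|^2 = 43/2; ||v||^2 = 22; deficit = 1/2

Write each e_j = u_j / sqrt(<u_j, u_j>) where u_j is the displayed integer vector. Then <v, e_j> = <v, u_j> / sqrt(<u_j, u_j>), so |<v, e_j>|^2 = <v, u_j>^2 / <u_j, u_j>.
Coefficients: <v, e_1> = -8/sqrt(3), <v, e_2> = -1/sqrt(6).
Square and sum: Σ |<v, e_j>|^2 = 43/2.
Compute ||v||^2 = v·v = 22.
Deficit = 22 − 43/2 = 1/2 ≥ 0, confirming Bessel's inequality. (The deficit equals ||v − Σ <v,e_j> e_j||^2, the squared distance from v to span{e_j}.)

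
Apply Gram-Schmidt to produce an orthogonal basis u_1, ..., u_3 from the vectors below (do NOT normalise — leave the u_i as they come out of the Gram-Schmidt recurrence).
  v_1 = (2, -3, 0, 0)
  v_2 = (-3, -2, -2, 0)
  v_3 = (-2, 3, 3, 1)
Orthogonal basis:
  u_1 = (2, -3, 0, 0)
  u_2 = (-3, -2, -2, 0)
  u_3 = (-18/17, -12/17, 39/17, 1)

Apply the Gram-Schmidt recurrence
  u_1 = v_1
  u_i = v_i − Σ_{j<i} ((v_i · u_j) / (u_j · u_j)) · u_j.

Step by step this gives:
  u_1 = (2, -3, 0, 0)
  u_2 = (-3, -2, -2, 0)
  u_3 = (-18/17, -12/17, 39/17, 1)

Orthogonality check:
  u_2 · u_1 = 0 (should be 0)
  u_3 · u_1 = 0 (should be 0)
  u_3 · u_2 = 0 (should be 0)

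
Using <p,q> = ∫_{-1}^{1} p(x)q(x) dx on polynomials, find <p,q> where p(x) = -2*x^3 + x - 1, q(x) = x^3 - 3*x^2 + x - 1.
<p,q> = 388/105

Expand the product: p(x)·q(x) = -2*x^6 + 6*x^5 - x^4 - 2*x^3 + 4*x^2 - 2*x + 1.
∫_{-1}^{1} of each monomial x^k gives [2/(k+1) if k even, 0 if k odd]. Integrating term-by-term (or equivalently evaluating the antiderivative F(x) = -2*x^7/7 + x^6 - x^5/5 - x^4/2 + 4*x^3/3 - x^2 + x at the endpoints):
  F(1) − F(−1) = 283/210 − (-493/210) = 388/105.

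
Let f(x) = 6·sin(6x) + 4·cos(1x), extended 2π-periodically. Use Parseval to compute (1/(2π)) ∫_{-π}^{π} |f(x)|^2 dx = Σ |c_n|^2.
Σ |c_n|^2 = 26

Expand |f|^2 and use orthogonality of {sin(nx), cos(mx)} on [-π, π]:
  ∫_{-π}^{π} sin(nx)^2 dx = π, ∫ cos(mx)^2 dx = π, and cross terms integrate to 0.
So ∫_{-π}^{π} f(x)^2 dx = 6^2 · π + 4^2 · π = (36 + 16)π.
Divide by 2π: (36 + 16)/2 = 26.
By Parseval, this equals Σ |c_n|^2.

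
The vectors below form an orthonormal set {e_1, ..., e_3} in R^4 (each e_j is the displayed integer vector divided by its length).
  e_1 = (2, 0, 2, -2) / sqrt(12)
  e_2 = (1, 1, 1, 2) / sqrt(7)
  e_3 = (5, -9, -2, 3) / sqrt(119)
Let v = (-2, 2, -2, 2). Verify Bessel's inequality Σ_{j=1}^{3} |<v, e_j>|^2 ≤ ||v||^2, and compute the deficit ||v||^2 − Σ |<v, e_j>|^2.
Σ |<v, e_j>|^2 = 260/17; ||v||^2 = 16; deficit = 12/17

Write each e_j = u_j / sqrt(<u_j, u_j>) where u_j is the displayed integer vector. Then <v, e_j> = <v, u_j> / sqrt(<u_j, u_j>), so |<v, e_j>|^2 = <v, u_j>^2 / <u_j, u_j>.
Coefficients: <v, e_1> = -12/sqrt(12), <v, e_2> = 2/sqrt(7), <v, e_3> = -18/sqrt(119).
Square and sum: Σ |<v, e_j>|^2 = 260/17.
Compute ||v||^2 = v·v = 16.
Deficit = 16 − 260/17 = 12/17 ≥ 0, confirming Bessel's inequality. (The deficit equals ||v − Σ <v,e_j> e_j||^2, the squared distance from v to span{e_j}.)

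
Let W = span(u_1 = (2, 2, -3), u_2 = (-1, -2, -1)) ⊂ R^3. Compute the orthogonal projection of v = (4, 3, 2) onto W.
proj_W(v) = (68/31, 128/31, 48/31)

Set up U = [u_1 | ... | u_2] ∈ R^(3×2). The projector onto W = col(U) is P = U (U^T U)^(-1) U^T.
Compute U^T U =
  [17, -3]
  [-3, 6],
and U^T v = (8, -12).
Solve U^T U · c = U^T v for the coefficients: c = (4/31, -60/31). The projection is proj_W(v) = U c.
Check: (v - proj_W(v)) · u_1 = 0  (should be 0).
Check: (v - proj_W(v)) · u_2 = 0  (should be 0).
Result: proj_W(v) = (68/31, 128/31, 48/31).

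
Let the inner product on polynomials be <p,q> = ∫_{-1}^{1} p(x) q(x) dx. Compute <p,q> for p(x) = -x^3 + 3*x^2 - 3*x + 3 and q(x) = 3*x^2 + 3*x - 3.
<p,q> = -108/5

Expand the product: p(x)·q(x) = -3*x^5 + 6*x^4 + 3*x^3 - 9*x^2 + 18*x - 9.
∫_{-1}^{1} of each monomial x^k gives [2/(k+1) if k even, 0 if k odd]. Integrating term-by-term (or equivalently evaluating the antiderivative F(x) = -x^6/2 + 6*x^5/5 + 3*x^4/4 - 3*x^3 + 9*x^2 - 9*x at the endpoints):
  F(1) − F(−1) = -31/20 − (401/20) = -108/5.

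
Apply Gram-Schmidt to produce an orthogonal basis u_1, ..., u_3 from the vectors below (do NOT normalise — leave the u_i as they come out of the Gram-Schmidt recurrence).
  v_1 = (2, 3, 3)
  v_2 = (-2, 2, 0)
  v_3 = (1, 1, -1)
Orthogonal basis:
  u_1 = (2, 3, 3)
  u_2 = (-24/11, 19/11, -3/11)
  u_3 = (33/43, 33/43, -55/43)

Apply the Gram-Schmidt recurrence
  u_1 = v_1
  u_i = v_i − Σ_{j<i} ((v_i · u_j) / (u_j · u_j)) · u_j.

Step by step this gives:
  u_1 = (2, 3, 3)
  u_2 = (-24/11, 19/11, -3/11)
  u_3 = (33/43, 33/43, -55/43)

Orthogonality check:
  u_2 · u_1 = 0 (should be 0)
  u_3 · u_1 = 0 (should be 0)
  u_3 · u_2 = 0 (should be 0)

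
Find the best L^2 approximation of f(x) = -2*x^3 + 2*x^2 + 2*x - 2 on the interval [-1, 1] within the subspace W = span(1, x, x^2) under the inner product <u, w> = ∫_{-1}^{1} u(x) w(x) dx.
g(x) = 2*x^2 + 4*x/5 - 2

The best approximation g ∈ W is the orthogonal projection of f onto W. Writing g = a_0 + a_1 x + a_2 x^2, the coefficients solve the normal equations G · a = b where
  G_{ij} = <φ_i, φ_j> and b_i = <f, φ_i>, with φ_0 = 1, φ_1 = x, φ_2 = x^2.
G =
  [2, 0, 2/3]
  [0, 2/3, 0]
  [2/3, 0, 2/5],
b = (-8/3, 8/15, -8/15).
Solving gives a_0 = -2, a_1 = 4/5, a_2 = 2, so
  g(x) = 2*x^2 + 4*x/5 - 2.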